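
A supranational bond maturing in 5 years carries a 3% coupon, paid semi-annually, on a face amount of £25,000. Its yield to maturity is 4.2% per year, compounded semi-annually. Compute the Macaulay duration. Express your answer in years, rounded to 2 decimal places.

Periodic yield y = 0.021. Discount each cash flow and weight by its period:
  t   CF        PV=CF/(1+0.021)^t    t·PV
  1       375.00       367.2870       367.2870
  2       375.00       359.7326       719.4652
  3       375.00       352.3336     1,057.0008
  4       375.00       345.0868     1,380.3470
  5       375.00       337.9890     1,689.9450
  6       375.00       331.0372     1,986.2233
  7       375.00       324.2284     2,269.5989
  8       375.00       317.5597     2,540.4773
  9       375.00       311.0281     2,799.2527
  10   25,375.00    20,613.3525   206,133.5250
  Σ                 23,659.6348   220,943.1221
Price P = Σ PV = 23,659.6348.
Macaulay duration = Σ(t·PV) / P = 220,943.1221 / 23,659.6348 = 9.33840 half-year periods.
In years: 9.33840 / 2 = 4.66920 years.

4.67 years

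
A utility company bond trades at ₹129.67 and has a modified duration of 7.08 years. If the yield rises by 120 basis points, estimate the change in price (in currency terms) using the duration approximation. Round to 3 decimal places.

Duration approximation: ΔP/P ≈ -D_mod · Δy = -7.08 × (+0.012) = -0.084960.
ΔP ≈ 129.67 × (-0.084960) = -11.0167632.

-₹11.017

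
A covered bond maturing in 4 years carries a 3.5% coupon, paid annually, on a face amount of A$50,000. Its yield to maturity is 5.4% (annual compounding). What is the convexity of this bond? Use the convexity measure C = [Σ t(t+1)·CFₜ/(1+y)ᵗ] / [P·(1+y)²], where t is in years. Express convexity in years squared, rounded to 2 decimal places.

16.77

With y = 0.054:
  t   CF        PV=CF/(1+0.054)^t    t·PV        t(t+1)·PV
  1     1,750.00     1,660.3416     1,660.3416       3,320.6831
  2     1,750.00     1,575.2766     3,150.5532       9,451.6597
  3     1,750.00     1,494.5698     4,483.7095      17,934.8382
  4    51,750.00    41,932.2253   167,728.9012     838,644.5061
  Σ                 46,662.4133   177,023.5056     869,351.6871
P = 46,662.4133.
Convexity = Σ t(t+1)·PV / [P·(1+y)²] = 869,351.6871 / (46,662.4133 × 1.110916) = 16.77054.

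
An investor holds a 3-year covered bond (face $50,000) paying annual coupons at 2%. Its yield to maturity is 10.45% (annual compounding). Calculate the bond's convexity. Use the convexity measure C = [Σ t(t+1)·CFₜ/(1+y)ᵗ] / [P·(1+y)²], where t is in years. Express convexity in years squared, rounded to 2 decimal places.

9.55

With y = 0.1045:
  t   CF        PV=CF/(1+0.1045)^t    t·PV        t(t+1)·PV
  1     1,000.00       905.3871       905.3871       1,810.7741
  2     1,000.00       819.7257     1,639.4514       4,918.3543
  3    51,000.00    37,850.6215   113,551.8646     454,207.4586
  Σ                 39,575.7343   116,096.7031     460,936.5870
P = 39,575.7343.
Convexity = Σ t(t+1)·PV / [P·(1+y)²] = 460,936.5870 / (39,575.7343 × 1.219920) = 9.54730.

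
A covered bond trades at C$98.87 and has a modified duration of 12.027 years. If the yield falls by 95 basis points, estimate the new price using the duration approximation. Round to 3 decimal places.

C$110.167

Duration approximation: ΔP/P ≈ -D_mod · Δy = -12.027 × (-0.0095) = +0.1142565.
New price ≈ 98.87 × (1 + 0.1142565) = 110.166540155.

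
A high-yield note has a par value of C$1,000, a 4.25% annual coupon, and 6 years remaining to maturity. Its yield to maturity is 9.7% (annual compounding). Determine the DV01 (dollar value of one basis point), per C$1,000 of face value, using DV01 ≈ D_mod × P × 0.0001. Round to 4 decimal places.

C$0.3688

Periodic yield y = 0.097.
  t   CF        PV=CF/(1+0.097)^t    t·PV
  1        42.50        38.7420        38.7420
  2        42.50        35.3163        70.6327
  3        42.50        32.1936        96.5807
  4        42.50        29.3469       117.3877
  5        42.50        26.7520       133.7599
  6     1,042.50       598.1861     3,589.1164
  Σ                    760.5369     4,046.2193
P = 760.5369; D_Mac = 5.32021 yrs; D_mod = 4.84979 yrs.
DV01 ≈ 4.84979 × 760.5369 × 0.0001 = 0.368844.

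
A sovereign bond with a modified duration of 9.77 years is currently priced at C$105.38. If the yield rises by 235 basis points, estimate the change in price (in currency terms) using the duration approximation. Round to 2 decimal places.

-C$24.19

Duration approximation: ΔP/P ≈ -D_mod · Δy = -9.77 × (+0.0235) = -0.229595.
ΔP ≈ 105.38 × (-0.229595) = -24.1947211.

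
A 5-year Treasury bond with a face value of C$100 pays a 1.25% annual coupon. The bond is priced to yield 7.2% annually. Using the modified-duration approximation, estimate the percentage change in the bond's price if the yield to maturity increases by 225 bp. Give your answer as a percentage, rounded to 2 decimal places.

-10.19%

Periodic yield y = 0.072. Modified duration first:
  t   CF        PV=CF/(1+0.072)^t    t·PV
  1         1.25         1.1660         1.1660
  2         1.25         1.0877         2.1755
  3         1.25         1.0147         3.0440
  4         1.25         0.9465         3.7861
  5       101.25        71.5189       357.5947
  Σ                     75.7339       367.7663
P = 75.7339; D_Mac = 4.85603 yrs; D_mod = 4.85603/(1+0.072) = 4.52988 yrs.
ΔP/P ≈ -D_mod · Δy = -4.52988 × (+0.0225) = -0.101922 = -10.1922%.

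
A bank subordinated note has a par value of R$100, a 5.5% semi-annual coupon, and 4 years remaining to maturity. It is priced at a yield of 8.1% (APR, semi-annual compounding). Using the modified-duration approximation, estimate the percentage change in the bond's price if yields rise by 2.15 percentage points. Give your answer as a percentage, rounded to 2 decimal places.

-7.49%

Periodic yield y = 0.0405. Modified duration first:
  t   CF        PV=CF/(1+0.0405)^t    t·PV
  1         2.75         2.6430         2.6430
  2         2.75         2.5401         5.0802
  3         2.75         2.4412         7.3237
  4         2.75         2.3462         9.3848
  5         2.75         2.2549        11.2744
  6         2.75         2.1671        13.0026
  7         2.75         2.0828        14.5793
  8       102.75        74.7903       598.3222
  Σ                     91.2655       661.6101
P = 91.2655; D_Mac = 7.24929 half-year periods = 3.62465 yrs; D_mod = 3.62465/(1+0.0405) = 3.48356 yrs.
ΔP/P ≈ -D_mod · Δy = -3.48356 × (+0.0215) = -0.074897 = -7.4897%.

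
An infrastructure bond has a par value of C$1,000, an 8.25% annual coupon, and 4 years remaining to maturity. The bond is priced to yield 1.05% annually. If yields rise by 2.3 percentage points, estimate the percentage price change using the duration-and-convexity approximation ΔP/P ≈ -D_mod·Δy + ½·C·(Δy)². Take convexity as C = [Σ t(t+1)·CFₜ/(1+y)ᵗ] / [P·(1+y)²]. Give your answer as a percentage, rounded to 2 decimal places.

With y = 0.0105:
  t   CF        PV=CF/(1+0.0105)^t    t·PV        t(t+1)·PV
  1        82.50        81.6428        81.6428         163.2855
  2        82.50        80.7944       161.5888         484.7665
  3        82.50        79.9549       239.8647         959.4586
  4     1,082.50     1,038.2038     4,152.8154      20,764.0769
  Σ                  1,280.5959     4,635.9116      22,371.5875
P = 1,280.5959; D_Mac = 3.62012 yrs; D_mod = 3.58250 yrs; C = 17.10851.
Duration effect: -3.58250 × (+0.023) = -0.082398
Convexity effect: 0.5 × 17.10851 × (0.023)² = +0.0045252
ΔP/P ≈ -0.082398 + 0.0045252 = -0.077872 = -7.7872%.

-7.79%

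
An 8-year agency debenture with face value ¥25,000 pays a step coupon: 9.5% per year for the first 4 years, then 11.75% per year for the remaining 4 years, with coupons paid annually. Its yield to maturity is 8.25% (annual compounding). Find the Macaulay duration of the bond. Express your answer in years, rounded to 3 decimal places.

Periodic yield y = 0.0825. Discount each cash flow and weight by its year:
  t   CF        PV=CF/(1+0.0825)^t    t·PV
  1     2,375.00     2,193.9954     2,193.9954
  2     2,375.00     2,026.7856     4,053.5711
  3     2,375.00     1,872.3192     5,616.9577
  4     2,375.00     1,729.6252     6,918.5006
  5     2,937.50     1,976.2339     9,881.1696
  6     2,937.50     1,825.6203    10,953.7215
  7     2,937.50     1,686.4852    11,805.3966
  8    27,937.50    14,817.1371   118,537.0971
  Σ                 28,128.2019   169,960.4096
Price P = Σ PV = 28,128.2019.
Macaulay duration = Σ(t·PV) / P = 169,960.4096 / 28,128.2019 = 6.04235 years.

6.042 years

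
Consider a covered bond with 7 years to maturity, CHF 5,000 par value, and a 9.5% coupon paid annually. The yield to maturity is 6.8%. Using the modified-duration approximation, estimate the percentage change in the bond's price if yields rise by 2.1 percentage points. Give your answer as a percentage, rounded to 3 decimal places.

Periodic yield y = 0.068. Modified duration first:
  t   CF        PV=CF/(1+0.068)^t    t·PV
  1       475.00       444.7566       444.7566
  2       475.00       416.4387       832.8774
  3       475.00       389.9239     1,169.7717
  4       475.00       365.0973     1,460.3891
  5       475.00       341.8514     1,709.2569
  6       475.00       320.0856     1,920.5134
  7     5,475.00     3,454.5013    24,181.5088
  Σ                  5,732.6547    31,719.0739
P = 5,732.6547; D_Mac = 5.53305 yrs; D_mod = 5.53305/(1+0.068) = 5.18076 yrs.
ΔP/P ≈ -D_mod · Δy = -5.18076 × (+0.021) = -0.108796 = -10.8796%.

-10.880%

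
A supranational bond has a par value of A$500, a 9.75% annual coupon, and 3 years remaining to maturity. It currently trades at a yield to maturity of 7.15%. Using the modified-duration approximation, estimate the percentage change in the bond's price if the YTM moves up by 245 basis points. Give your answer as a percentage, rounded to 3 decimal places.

Periodic yield y = 0.0715. Modified duration first:
  t   CF        PV=CF/(1+0.0715)^t    t·PV
  1        48.75        45.4970        45.4970
  2        48.75        42.4610        84.9220
  3       548.75       446.0649     1,338.1946
  Σ                    534.0228     1,468.6135
P = 534.0228; D_Mac = 2.75010 yrs; D_mod = 2.75010/(1+0.0715) = 2.56658 yrs.
ΔP/P ≈ -D_mod · Δy = -2.56658 × (+0.0245) = -0.062881 = -6.2881%.

-6.288%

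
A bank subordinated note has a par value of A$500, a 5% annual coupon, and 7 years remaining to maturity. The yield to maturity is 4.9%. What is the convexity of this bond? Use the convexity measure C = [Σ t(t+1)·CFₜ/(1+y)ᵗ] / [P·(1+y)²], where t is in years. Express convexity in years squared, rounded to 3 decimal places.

With y = 0.049:
  t   CF        PV=CF/(1+0.049)^t    t·PV        t(t+1)·PV
  1        25.00        23.8322        23.8322          47.6644
  2        25.00        22.7190        45.4380         136.3139
  3        25.00        21.6578        64.9733         259.8931
  4        25.00        20.6461        82.5844         412.9220
  5        25.00        19.6817        98.4085         590.4509
  6        25.00        18.7623       112.5741         788.0184
  7       525.00       375.6046     2,629.2321      21,033.8568
  Σ                    502.9037     3,057.0425      23,269.1197
P = 502.9037.
Convexity = Σ t(t+1)·PV / [P·(1+y)²] = 23,269.1197 / (502.9037 × 1.100401) = 42.04788.

42.048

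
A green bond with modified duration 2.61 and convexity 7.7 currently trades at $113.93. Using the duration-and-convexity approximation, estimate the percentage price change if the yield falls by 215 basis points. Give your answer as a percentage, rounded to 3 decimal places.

Duration effect: -D_mod·Δy = -2.61 × (-0.0215) = +0.056115
Convexity effect: ½·C·(Δy)² = 0.5 × 7.7 × (-0.0215)² = +0.0017796625
ΔP/P ≈ +0.056115 + 0.0017796625 = +0.0578946625
= +5.78946625%.

+5.789%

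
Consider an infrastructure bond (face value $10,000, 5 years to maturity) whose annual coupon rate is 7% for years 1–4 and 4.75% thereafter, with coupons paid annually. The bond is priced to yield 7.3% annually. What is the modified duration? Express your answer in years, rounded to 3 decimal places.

4.075 years

Periodic yield y = 0.073. First find Macaulay duration:
  t   CF        PV=CF/(1+0.073)^t    t·PV
  1       700.00       652.3765       652.3765
  2       700.00       607.9930     1,215.9860
  3       700.00       566.6291     1,699.8873
  4       700.00       528.0793     2,112.3172
  5    10,475.00     7,364.7061    36,823.5306
  Σ                  9,719.7841    42,504.0977
P = 9,719.7841; Macaulay duration = 42,504.0977 / 9,719.7841 = 4.37295 years.
Modified duration = D_Mac / (1 + y) = 4.37295 / 1.073 = 4.07544 years.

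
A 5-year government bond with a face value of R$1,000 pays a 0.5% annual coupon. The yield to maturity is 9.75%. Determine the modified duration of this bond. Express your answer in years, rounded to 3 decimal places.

Periodic yield y = 0.0975. First find Macaulay duration:
  t   CF        PV=CF/(1+0.0975)^t    t·PV
  1         5.00         4.5558         4.5558
  2         5.00         4.1511         8.3022
  3         5.00         3.7823        11.3469
  4         5.00         3.4463        13.7852
  5     1,005.00       631.1657     3,155.8287
  Σ                    647.1012     3,193.8187
P = 647.1012; Macaulay duration = 3,193.8187 / 647.1012 = 4.93558 years.
Modified duration = D_Mac / (1 + y) = 4.93558 / 1.0975 = 4.49711 years.

4.497 years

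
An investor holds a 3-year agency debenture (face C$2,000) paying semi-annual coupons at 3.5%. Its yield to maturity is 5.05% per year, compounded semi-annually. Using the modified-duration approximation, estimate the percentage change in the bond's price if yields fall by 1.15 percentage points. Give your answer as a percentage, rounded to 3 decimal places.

Periodic yield y = 0.02525. Modified duration first:
  t   CF        PV=CF/(1+0.02525)^t    t·PV
  1        35.00        34.1380        34.1380
  2        35.00        33.2973        66.5945
  3        35.00        32.4772        97.4316
  4        35.00        31.6774       126.7094
  5        35.00        30.8972       154.4860
  6     2,035.00     1,752.2084    10,513.2501
  Σ                  1,914.6954    10,992.6097
P = 1,914.6954; D_Mac = 5.74118 half-year periods = 2.87059 yrs; D_mod = 2.87059/(1+0.02525) = 2.79989 yrs.
ΔP/P ≈ -D_mod · Δy = -2.79989 × (-0.0115) = +0.032199 = +3.2199%.

+3.220%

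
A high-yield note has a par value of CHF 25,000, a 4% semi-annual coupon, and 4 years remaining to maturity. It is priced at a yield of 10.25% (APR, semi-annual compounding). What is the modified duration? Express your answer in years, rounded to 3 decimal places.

3.517 years

Periodic yield y = 0.05125. First find Macaulay duration:
  t   CF        PV=CF/(1+0.05125)^t    t·PV
  1       500.00       475.6243       475.6243
  2       500.00       452.4369       904.8737
  3       500.00       430.3799     1,291.1397
  4       500.00       409.3982     1,637.5930
  5       500.00       389.4395     1,947.1973
  6       500.00       370.4537     2,222.7223
  7       500.00       352.3935     2,466.7548
  8    25,500.00    17,095.9056   136,767.2445
  Σ                 19,976.0315   147,713.1495
P = 19,976.0315; Macaulay duration = 147,713.1495 / 19,976.0315 = 7.39452 half-year periods = 3.69726 years.
Modified duration = D_Mac / (1 + y) = 3.69726 / 1.05125 = 3.51701 years.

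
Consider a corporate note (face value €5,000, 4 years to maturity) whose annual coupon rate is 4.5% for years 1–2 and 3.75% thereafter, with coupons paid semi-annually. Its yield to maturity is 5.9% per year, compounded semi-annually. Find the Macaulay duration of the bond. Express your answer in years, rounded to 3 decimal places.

Periodic yield y = 0.0295. Discount each cash flow and weight by its period:
  t   CF        PV=CF/(1+0.0295)^t    t·PV
  1       112.50       109.2763       109.2763
  2       112.50       106.1451       212.2901
  3       112.50       103.1035       309.3105
  4       112.50       100.1491       400.5965
  5        93.75        81.0661       405.3307
  6        93.75        78.7432       472.4593
  7        93.75        76.4869       535.4080
  8     5,093.75     4,036.7032    32,293.6256
  Σ                  4,691.6735    34,738.2971
Price P = Σ PV = 4,691.6735.
Macaulay duration = Σ(t·PV) / P = 34,738.2971 / 4,691.6735 = 7.40424 half-year periods.
In years: 7.40424 / 2 = 3.70212 years.

3.702 years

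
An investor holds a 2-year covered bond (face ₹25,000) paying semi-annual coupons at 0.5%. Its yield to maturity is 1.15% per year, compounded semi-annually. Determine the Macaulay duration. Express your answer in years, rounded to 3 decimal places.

1.992 years

Periodic yield y = 0.00575. Discount each cash flow and weight by its period:
  t   CF        PV=CF/(1+0.00575)^t    t·PV
  1        62.50        62.1427        62.1427
  2        62.50        61.7874       123.5748
  3        62.50        61.4342       184.3025
  4    25,062.50    24,494.2544    97,977.0178
  Σ                 24,679.6187    98,347.0377
Price P = Σ PV = 24,679.6187.
Macaulay duration = Σ(t·PV) / P = 98,347.0377 / 24,679.6187 = 3.98495 half-year periods.
In years: 3.98495 / 2 = 1.99247 years.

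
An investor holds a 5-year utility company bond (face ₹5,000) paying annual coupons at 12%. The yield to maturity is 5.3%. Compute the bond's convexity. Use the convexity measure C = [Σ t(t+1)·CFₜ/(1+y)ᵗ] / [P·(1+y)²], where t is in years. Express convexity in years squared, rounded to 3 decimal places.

21.023

With y = 0.053:
  t   CF        PV=CF/(1+0.053)^t    t·PV        t(t+1)·PV
  1       600.00       569.8006       569.8006       1,139.6011
  2       600.00       541.1211     1,082.2423       3,246.7269
  3       600.00       513.8852     1,541.6557       6,166.6228
  4       600.00       488.0202     1,952.0807       9,760.4033
  5     5,600.00     4,325.5982    21,627.9908     129,767.9446
  Σ                  6,438.4253    26,773.7700     150,081.2986
P = 6,438.4253.
Convexity = Σ t(t+1)·PV / [P·(1+y)²] = 150,081.2986 / (6,438.4253 × 1.108809) = 21.02278.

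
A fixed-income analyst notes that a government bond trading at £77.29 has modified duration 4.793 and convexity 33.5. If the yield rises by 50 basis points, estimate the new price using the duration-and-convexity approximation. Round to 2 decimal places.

£75.47

Duration effect: -D_mod·Δy = -4.793 × (+0.005) = -0.023965
Convexity effect: ½·C·(Δy)² = 0.5 × 33.5 × (0.005)² = +0.00041875
ΔP/P ≈ -0.023965 + 0.00041875 = -0.02354625
New price ≈ 77.29 × (1 - 0.02354625) = 75.4701103375.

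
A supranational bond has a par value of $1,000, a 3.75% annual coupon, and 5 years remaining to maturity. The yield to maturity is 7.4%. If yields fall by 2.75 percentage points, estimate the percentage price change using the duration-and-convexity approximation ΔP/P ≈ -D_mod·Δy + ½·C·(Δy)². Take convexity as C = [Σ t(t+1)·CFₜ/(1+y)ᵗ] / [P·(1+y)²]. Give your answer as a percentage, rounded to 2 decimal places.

+12.71%

With y = 0.074:
  t   CF        PV=CF/(1+0.074)^t    t·PV        t(t+1)·PV
  1        37.50        34.9162        34.9162          69.8324
  2        37.50        32.5104        65.0209         195.0626
  3        37.50        30.2704        90.8113         363.2450
  4        37.50        28.1847       112.7390         563.6949
  5     1,037.50       726.0503     3,630.2514      21,781.5085
  Σ                    851.9321     3,933.7387      22,973.3434
P = 851.9321; D_Mac = 4.61743 yrs; D_mod = 4.29929 yrs; C = 23.37818.
Duration effect: -4.29929 × (-0.0275) = +0.118230
Convexity effect: 0.5 × 23.37818 × (-0.0275)² = +0.0088399
ΔP/P ≈ +0.118230 + 0.0088399 = +0.127070 = +12.7070%.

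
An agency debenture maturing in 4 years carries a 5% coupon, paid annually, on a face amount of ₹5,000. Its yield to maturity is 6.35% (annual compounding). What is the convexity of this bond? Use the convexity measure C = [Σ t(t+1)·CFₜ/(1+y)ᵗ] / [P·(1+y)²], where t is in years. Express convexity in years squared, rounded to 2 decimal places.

With y = 0.0635:
  t   CF        PV=CF/(1+0.0635)^t    t·PV        t(t+1)·PV
  1       250.00       235.0729       235.0729         470.1457
  2       250.00       221.0370       442.0740       1,326.2221
  3       250.00       207.8392       623.5177       2,494.0708
  4     5,250.00     4,104.0187    16,416.0746      82,080.3731
  Σ                  4,767.9678    17,716.7392      86,370.8118
P = 4,767.9678.
Convexity = Σ t(t+1)·PV / [P·(1+y)²] = 86,370.8118 / (4,767.9678 × 1.131032) = 16.01617.

16.02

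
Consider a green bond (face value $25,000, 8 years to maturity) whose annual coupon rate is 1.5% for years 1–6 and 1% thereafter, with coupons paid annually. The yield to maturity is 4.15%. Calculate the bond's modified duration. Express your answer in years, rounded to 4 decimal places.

7.2468 years

Periodic yield y = 0.0415. First find Macaulay duration:
  t   CF        PV=CF/(1+0.0415)^t    t·PV
  1       375.00       360.0576       360.0576
  2       375.00       345.7106       691.4212
  3       375.00       331.9353       995.8059
  4       375.00       318.7089     1,274.8355
  5       375.00       306.0095     1,530.0475
  6       375.00       293.8161     1,762.8967
  7       250.00       188.0724     1,316.5069
  8    25,250.00    18,238.4190   145,907.3518
  Σ                 20,382.7294   153,838.9232
P = 20,382.7294; Macaulay duration = 153,838.9232 / 20,382.7294 = 7.54751 years.
Modified duration = D_Mac / (1 + y) = 7.54751 / 1.0415 = 7.24677 years.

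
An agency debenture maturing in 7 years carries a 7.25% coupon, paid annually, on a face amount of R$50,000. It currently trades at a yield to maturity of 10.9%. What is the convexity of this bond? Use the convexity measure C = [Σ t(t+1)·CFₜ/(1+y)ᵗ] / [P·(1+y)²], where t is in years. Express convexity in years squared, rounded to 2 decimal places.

With y = 0.109:
  t   CF        PV=CF/(1+0.109)^t    t·PV        t(t+1)·PV
  1     3,625.00     3,268.7106     3,268.7106       6,537.4211
  2     3,625.00     2,947.4396     5,894.8793      17,684.6378
  3     3,625.00     2,657.7454     7,973.2362      31,892.9446
  4     3,625.00     2,396.5242     9,586.0970      47,930.4848
  5     3,625.00     2,160.9777    10,804.8884      64,829.3302
  6     3,625.00     1,948.5822    11,691.4933      81,840.4530
  7    53,625.00    25,992.4060   181,946.8420   1,455,574.7363
  Σ                 41,372.3857   231,166.1466   1,706,290.0079
P = 41,372.3857.
Convexity = Σ t(t+1)·PV / [P·(1+y)²] = 1,706,290.0079 / (41,372.3857 × 1.229881) = 33.53352.

33.53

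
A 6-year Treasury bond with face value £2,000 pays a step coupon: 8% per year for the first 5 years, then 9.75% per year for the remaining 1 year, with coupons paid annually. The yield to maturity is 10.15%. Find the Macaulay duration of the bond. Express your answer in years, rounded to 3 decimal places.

4.948 years

Periodic yield y = 0.1015. Discount each cash flow and weight by its year:
  t   CF        PV=CF/(1+0.1015)^t    t·PV
  1       160.00       145.2565       145.2565
  2       160.00       131.8715       263.7430
  3       160.00       119.7199       359.1598
  4       160.00       108.6881       434.7524
  5       160.00        98.6728       493.3640
  6     2,195.00     1,228.9310     7,373.5863
  Σ                  1,833.1399     9,069.8620
Price P = Σ PV = 1,833.1399.
Macaulay duration = Σ(t·PV) / P = 9,069.8620 / 1,833.1399 = 4.94772 years.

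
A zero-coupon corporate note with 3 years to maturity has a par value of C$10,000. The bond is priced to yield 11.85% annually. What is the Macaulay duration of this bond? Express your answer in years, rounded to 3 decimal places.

3.000 years

A zero-coupon bond has a single cash flow at maturity, so its Macaulay duration equals its maturity: 3 years.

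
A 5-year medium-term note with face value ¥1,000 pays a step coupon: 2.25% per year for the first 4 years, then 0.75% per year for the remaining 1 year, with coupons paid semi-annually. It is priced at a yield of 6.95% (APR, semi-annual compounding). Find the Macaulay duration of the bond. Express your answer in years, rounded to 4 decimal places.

4.7212 years

Periodic yield y = 0.03475. Discount each cash flow and weight by its period:
  t   CF        PV=CF/(1+0.03475)^t    t·PV
  1        11.25        10.8722        10.8722
  2        11.25        10.5071        21.0141
  3        11.25        10.1542        30.4626
  4        11.25         9.8132        39.2528
  5        11.25         9.4836        47.4182
  6        11.25         9.1652        54.9909
  7        11.25         8.8574        62.0015
  8        11.25         8.5599        68.4793
  9         3.75         2.7575        24.8173
  10    1,003.75       713.2983     7,132.9833
  Σ                    793.4686     7,492.2924
Price P = Σ PV = 793.4686.
Macaulay duration = Σ(t·PV) / P = 7,492.2924 / 793.4686 = 9.44246 half-year periods.
In years: 9.44246 / 2 = 4.72123 years.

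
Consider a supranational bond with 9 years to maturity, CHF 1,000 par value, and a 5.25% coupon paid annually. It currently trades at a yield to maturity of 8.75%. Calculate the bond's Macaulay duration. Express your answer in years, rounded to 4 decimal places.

7.1624 years

Periodic yield y = 0.0875. Discount each cash flow and weight by its year:
  t   CF        PV=CF/(1+0.0875)^t    t·PV
  1        52.50        48.2759        48.2759
  2        52.50        44.3916        88.7832
  3        52.50        40.8199       122.4596
  4        52.50        37.5355       150.1420
  5        52.50        34.5154       172.5770
  6        52.50        31.7383       190.4298
  7        52.50        29.1846       204.2925
  8        52.50        26.8365       214.6917
  9     1,052.50       494.7191     4,452.4723
  Σ                    788.0168     5,644.1239
Price P = Σ PV = 788.0168.
Macaulay duration = Σ(t·PV) / P = 5,644.1239 / 788.0168 = 7.16244 years.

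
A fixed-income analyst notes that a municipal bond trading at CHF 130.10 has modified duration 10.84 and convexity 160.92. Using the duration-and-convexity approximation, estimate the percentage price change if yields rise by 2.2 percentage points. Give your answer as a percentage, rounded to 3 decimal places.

Duration effect: -D_mod·Δy = -10.84 × (+0.022) = -0.238480
Convexity effect: ½·C·(Δy)² = 0.5 × 160.92 × (0.022)² = +0.03894264
ΔP/P ≈ -0.238480 + 0.03894264 = -0.19953736
= -19.953736%.

-19.954%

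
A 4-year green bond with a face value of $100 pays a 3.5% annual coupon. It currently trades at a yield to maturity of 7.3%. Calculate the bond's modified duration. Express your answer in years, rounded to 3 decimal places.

Periodic yield y = 0.073. First find Macaulay duration:
  t   CF        PV=CF/(1+0.073)^t    t·PV
  1         3.50         3.2619         3.2619
  2         3.50         3.0400         6.0799
  3         3.50         2.8331         8.4994
  4       103.50        78.0803       312.3212
  Σ                     87.2153       330.1624
P = 87.2153; Macaulay duration = 330.1624 / 87.2153 = 3.78560 years.
Modified duration = D_Mac / (1 + y) = 3.78560 / 1.073 = 3.52805 years.

3.528 years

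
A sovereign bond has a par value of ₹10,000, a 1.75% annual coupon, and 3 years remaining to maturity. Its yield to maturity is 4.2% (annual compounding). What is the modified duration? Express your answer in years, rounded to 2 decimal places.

Periodic yield y = 0.042. First find Macaulay duration:
  t   CF        PV=CF/(1+0.042)^t    t·PV
  1       175.00       167.9463       167.9463
  2       175.00       161.1768       322.3537
  3    10,175.00     8,993.5522    26,980.6567
  Σ                  9,322.6753    27,470.9566
P = 9,322.6753; Macaulay duration = 27,470.9566 / 9,322.6753 = 2.94668 years.
Modified duration = D_Mac / (1 + y) = 2.94668 / 1.042 = 2.82791 years.

2.83 years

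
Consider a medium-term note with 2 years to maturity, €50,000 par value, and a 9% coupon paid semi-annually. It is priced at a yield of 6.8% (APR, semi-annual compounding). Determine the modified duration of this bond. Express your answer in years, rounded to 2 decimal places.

1.82 years

Periodic yield y = 0.034. First find Macaulay duration:
  t   CF        PV=CF/(1+0.034)^t    t·PV
  1     2,250.00     2,176.0155     2,176.0155
  2     2,250.00     2,104.4637     4,208.9274
  3     2,250.00     2,035.2647     6,105.7941
  4    52,250.00    45,709.2547   182,837.0187
  Σ                 52,024.9986   195,327.7557
P = 52,024.9986; Macaulay duration = 195,327.7557 / 52,024.9986 = 3.75450 half-year periods = 1.87725 years.
Modified duration = D_Mac / (1 + y) = 1.87725 / 1.034 = 1.81552 years.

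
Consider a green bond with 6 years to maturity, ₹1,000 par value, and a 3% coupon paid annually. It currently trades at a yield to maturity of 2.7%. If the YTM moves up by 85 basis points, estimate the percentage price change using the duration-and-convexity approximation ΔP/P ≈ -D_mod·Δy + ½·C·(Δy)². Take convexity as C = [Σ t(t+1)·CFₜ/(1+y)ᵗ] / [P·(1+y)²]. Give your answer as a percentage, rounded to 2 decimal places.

With y = 0.027:
  t   CF        PV=CF/(1+0.027)^t    t·PV        t(t+1)·PV
  1        30.00        29.2113        29.2113          58.4226
  2        30.00        28.4433        56.8867         170.6600
  3        30.00        27.6955        83.0866         332.3465
  4        30.00        26.9674       107.8697         539.3485
  5        30.00        26.2584       131.2922         787.7534
  6     1,030.00       877.8384     5,267.0303      36,869.2118
  Σ                  1,016.4144     5,675.3768      38,757.7428
P = 1,016.4144; D_Mac = 5.58372 yrs; D_mod = 5.43693 yrs; C = 36.15320.
Duration effect: -5.43693 × (+0.0085) = -0.046214
Convexity effect: 0.5 × 36.15320 × (0.0085)² = +0.0013060
ΔP/P ≈ -0.046214 + 0.0013060 = -0.044908 = -4.4908%.

-4.49%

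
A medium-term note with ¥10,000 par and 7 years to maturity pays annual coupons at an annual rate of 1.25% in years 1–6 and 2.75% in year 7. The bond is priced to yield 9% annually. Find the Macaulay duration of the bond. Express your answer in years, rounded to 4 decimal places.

6.6598 years

Periodic yield y = 0.09. Discount each cash flow and weight by its year:
  t   CF        PV=CF/(1+0.09)^t    t·PV
  1       125.00       114.6789       114.6789
  2       125.00       105.2100       210.4200
  3       125.00        96.5229       289.5688
  4       125.00        88.5532       354.2126
  5       125.00        81.2414       406.2071
  6       125.00        74.5334       447.2005
  7    10,275.00     5,620.7769    39,345.4381
  Σ                  6,181.5167    41,167.7260
Price P = Σ PV = 6,181.5167.
Macaulay duration = Σ(t·PV) / P = 41,167.7260 / 6,181.5167 = 6.65981 years.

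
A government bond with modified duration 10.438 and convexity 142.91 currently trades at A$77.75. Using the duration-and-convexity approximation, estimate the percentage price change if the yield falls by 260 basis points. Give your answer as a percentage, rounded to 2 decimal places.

+31.97%

Duration effect: -D_mod·Δy = -10.438 × (-0.026) = +0.271388
Convexity effect: ½·C·(Δy)² = 0.5 × 142.91 × (-0.026)² = +0.04830358
ΔP/P ≈ +0.271388 + 0.04830358 = +0.31969158
= +31.969158%.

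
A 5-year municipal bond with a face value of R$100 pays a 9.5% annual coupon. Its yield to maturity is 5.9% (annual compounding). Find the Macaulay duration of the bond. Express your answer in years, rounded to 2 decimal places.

Periodic yield y = 0.059. Discount each cash flow and weight by its year:
  t   CF        PV=CF/(1+0.059)^t    t·PV
  1         9.50         8.9707         8.9707
  2         9.50         8.4709        16.9419
  3         9.50         7.9990        23.9970
  4         9.50         7.5534        30.2134
  5       109.50        82.2118       411.0592
  Σ                    115.2059       491.1822
Price P = Σ PV = 115.2059.
Macaulay duration = Σ(t·PV) / P = 491.1822 / 115.2059 = 4.26352 years.

4.26 years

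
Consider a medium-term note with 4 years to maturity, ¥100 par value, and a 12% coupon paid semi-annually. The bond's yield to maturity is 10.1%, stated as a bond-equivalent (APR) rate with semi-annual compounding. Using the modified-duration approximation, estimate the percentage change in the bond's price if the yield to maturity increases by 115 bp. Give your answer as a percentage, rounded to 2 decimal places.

-3.63%

Periodic yield y = 0.0505. Modified duration first:
  t   CF        PV=CF/(1+0.0505)^t    t·PV
  1         6.00         5.7116         5.7116
  2         6.00         5.4370        10.8740
  3         6.00         5.1756        15.5269
  4         6.00         4.9268        19.7073
  5         6.00         4.6900        23.4499
  6         6.00         4.4645        26.7871
  7         6.00         4.2499        29.7493
  8       106.00        71.4722       571.7779
  Σ                    106.1277       703.5840
P = 106.1277; D_Mac = 6.62960 half-year periods = 3.31480 yrs; D_mod = 3.31480/(1+0.0505) = 3.15545 yrs.
ΔP/P ≈ -D_mod · Δy = -3.15545 × (+0.0115) = -0.036288 = -3.6288%.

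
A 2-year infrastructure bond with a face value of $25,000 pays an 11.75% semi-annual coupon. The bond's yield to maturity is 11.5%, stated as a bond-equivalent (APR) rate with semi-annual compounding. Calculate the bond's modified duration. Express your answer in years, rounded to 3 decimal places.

1.740 years

Periodic yield y = 0.0575. First find Macaulay duration:
  t   CF        PV=CF/(1+0.0575)^t    t·PV
  1     1,468.75     1,388.8889     1,388.8889
  2     1,468.75     1,313.3701     2,626.7402
  3     1,468.75     1,241.9575     3,725.8726
  4    26,468.75    21,164.6908    84,658.7631
  Σ                 25,108.9073    92,400.2649
P = 25,108.9073; Macaulay duration = 92,400.2649 / 25,108.9073 = 3.67998 half-year periods = 1.83999 years.
Modified duration = D_Mac / (1 + y) = 1.83999 / 1.0575 = 1.73994 years.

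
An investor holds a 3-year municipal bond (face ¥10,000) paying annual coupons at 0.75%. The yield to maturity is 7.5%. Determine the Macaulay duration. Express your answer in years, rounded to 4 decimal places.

Periodic yield y = 0.075. Discount each cash flow and weight by its year:
  t   CF        PV=CF/(1+0.075)^t    t·PV
  1        75.00        69.7674        69.7674
  2        75.00        64.8999       129.7999
  3    10,075.00     8,109.9777    24,329.9332
  Σ                  8,244.6451    24,529.5005
Price P = Σ PV = 8,244.6451.
Macaulay duration = Σ(t·PV) / P = 24,529.5005 / 8,244.6451 = 2.97520 years.

2.9752 years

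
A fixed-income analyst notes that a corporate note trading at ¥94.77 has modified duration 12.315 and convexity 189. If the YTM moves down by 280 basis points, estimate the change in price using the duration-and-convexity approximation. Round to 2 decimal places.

Duration effect: -D_mod·Δy = -12.315 × (-0.028) = +0.344820
Convexity effect: ½·C·(Δy)² = 0.5 × 189 × (-0.028)² = +0.0740880
ΔP/P ≈ +0.344820 + 0.0740880 = +0.418908
ΔP ≈ 94.77 × (+0.418908) = +39.69991116.

+¥39.70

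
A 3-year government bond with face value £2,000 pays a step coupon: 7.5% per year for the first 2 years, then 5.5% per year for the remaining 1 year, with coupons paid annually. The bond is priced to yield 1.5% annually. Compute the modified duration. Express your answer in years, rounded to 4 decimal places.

Periodic yield y = 0.015. First find Macaulay duration:
  t   CF        PV=CF/(1+0.015)^t    t·PV
  1       150.00       147.7833       147.7833
  2       150.00       145.5993       291.1985
  3     2,110.00     2,017.8289     6,053.4866
  Σ                  2,311.2114     6,492.4683
P = 2,311.2114; Macaulay duration = 6,492.4683 / 2,311.2114 = 2.80912 years.
Modified duration = D_Mac / (1 + y) = 2.80912 / 1.015 = 2.76761 years.

2.7676 years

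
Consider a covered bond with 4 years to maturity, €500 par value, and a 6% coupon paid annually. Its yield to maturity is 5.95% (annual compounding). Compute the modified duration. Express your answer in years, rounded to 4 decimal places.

3.4670 years

Periodic yield y = 0.0595. First find Macaulay duration:
  t   CF        PV=CF/(1+0.0595)^t    t·PV
  1        30.00        28.3152        28.3152
  2        30.00        26.7251        53.4502
  3        30.00        25.2243        75.6728
  4       530.00       420.6027     1,682.4107
  Σ                    500.8673     1,839.8489
P = 500.8673; Macaulay duration = 1,839.8489 / 500.8673 = 3.67333 years.
Modified duration = D_Mac / (1 + y) = 3.67333 / 1.0595 = 3.46704 years.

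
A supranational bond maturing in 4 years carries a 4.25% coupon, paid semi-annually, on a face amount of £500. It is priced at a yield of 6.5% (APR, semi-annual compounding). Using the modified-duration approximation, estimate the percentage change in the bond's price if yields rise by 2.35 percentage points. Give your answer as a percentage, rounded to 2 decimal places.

-8.44%

Periodic yield y = 0.0325. Modified duration first:
  t   CF        PV=CF/(1+0.0325)^t    t·PV
  1       10.625        10.2906        10.2906
  2       10.625         9.9666        19.9333
  3       10.625         9.6529        28.9588
  4       10.625         9.3491        37.3963
  5       10.625         9.0548        45.2740
  6       10.625         8.7698        52.6187
  7       10.625         8.4937        59.4561
  8      510.625       395.3499     3,162.7989
  Σ                    460.9274     3,416.7266
P = 460.9274; D_Mac = 7.41272 half-year periods = 3.70636 yrs; D_mod = 3.70636/(1+0.0325) = 3.58970 yrs.
ΔP/P ≈ -D_mod · Δy = -3.58970 × (+0.0235) = -0.084358 = -8.4358%.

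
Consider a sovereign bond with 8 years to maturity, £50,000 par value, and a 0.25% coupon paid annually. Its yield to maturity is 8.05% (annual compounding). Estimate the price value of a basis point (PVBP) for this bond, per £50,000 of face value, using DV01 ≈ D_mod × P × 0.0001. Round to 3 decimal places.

Periodic yield y = 0.0805.
  t   CF        PV=CF/(1+0.0805)^t    t·PV
  1       125.00       115.6872       115.6872
  2       125.00       107.0682       214.1364
  3       125.00        99.0913       297.2740
  4       125.00        91.7088       366.8351
  5       125.00        84.8762       424.3812
  6       125.00        78.5527       471.3165
  7       125.00        72.7004       508.9026
  8    50,125.00    26,980.8866   215,847.0924
  Σ                 27,630.5714   218,245.6254
P = 27,630.5714; D_Mac = 7.89870 yrs; D_mod = 7.31023 yrs.
DV01 ≈ 7.31023 × 27,630.5714 × 0.0001 = 20.198577.

£20.199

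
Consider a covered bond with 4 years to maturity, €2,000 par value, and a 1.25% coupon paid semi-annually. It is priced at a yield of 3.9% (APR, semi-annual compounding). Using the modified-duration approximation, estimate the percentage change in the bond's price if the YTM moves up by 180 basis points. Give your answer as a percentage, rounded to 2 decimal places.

Periodic yield y = 0.0195. Modified duration first:
  t   CF        PV=CF/(1+0.0195)^t    t·PV
  1        12.50        12.2609        12.2609
  2        12.50        12.0264        24.0528
  3        12.50        11.7964        35.3891
  4        12.50        11.5707        46.2830
  5        12.50        11.3494        56.7471
  6        12.50        11.1323        66.7941
  7        12.50        10.9194        76.4359
  8     2,012.50     1,724.4001    13,795.2011
  Σ                  1,805.4557    14,113.1639
P = 1,805.4557; D_Mac = 7.81695 half-year periods = 3.90848 yrs; D_mod = 3.90848/(1+0.0195) = 3.83372 yrs.
ΔP/P ≈ -D_mod · Δy = -3.83372 × (+0.018) = -0.069007 = -6.9007%.

-6.90%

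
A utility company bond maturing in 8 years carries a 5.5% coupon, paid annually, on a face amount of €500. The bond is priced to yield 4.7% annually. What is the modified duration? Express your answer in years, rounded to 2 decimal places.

6.42 years

Periodic yield y = 0.047. First find Macaulay duration:
  t   CF        PV=CF/(1+0.047)^t    t·PV
  1        27.50        26.2655        26.2655
  2        27.50        25.0865        50.1729
  3        27.50        23.9603        71.8810
  4        27.50        22.8847        91.5390
  5        27.50        21.8574       109.2872
  6        27.50        20.8763       125.2575
  7        27.50        19.9391       139.5738
  8       527.50       365.2994     2,922.3955
  Σ                    526.1693     3,536.3725
P = 526.1693; Macaulay duration = 3,536.3725 / 526.1693 = 6.72098 years.
Modified duration = D_Mac / (1 + y) = 6.72098 / 1.047 = 6.41927 years.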